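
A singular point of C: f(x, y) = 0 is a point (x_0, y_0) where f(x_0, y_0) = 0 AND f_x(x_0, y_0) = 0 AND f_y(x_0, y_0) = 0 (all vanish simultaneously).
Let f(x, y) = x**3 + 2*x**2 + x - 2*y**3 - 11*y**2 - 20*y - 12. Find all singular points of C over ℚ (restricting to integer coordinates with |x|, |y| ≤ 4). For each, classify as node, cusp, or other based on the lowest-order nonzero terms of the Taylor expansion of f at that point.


Singular points: {(-1, -2)}; classification: node.

Compute partial derivatives:
  f_x = 3*x**2 + 4*x + 1.
  f_y = -6*y**2 - 22*y - 20.
Scan x_0 ∈ {−4, ..., 4}. For each x_0, f_y(x_0, y) is a polynomial in y; find its integer roots y ∈ {−4, ..., 4}, then test f_x and f at those candidates.
  x = -4: f_y(-4, y) = -6*y**2 - 22*y - 20; vanishes at y ∈ {-2}. (-4, -2): f_x = 33 ≠ 0.
  x = -3: f_y(-3, y) = -6*y**2 - 22*y - 20; vanishes at y ∈ {-2}. (-3, -2): f_x = 16 ≠ 0.
  x = -2: f_y(-2, y) = -6*y**2 - 22*y - 20; vanishes at y ∈ {-2}. (-2, -2): f_x = 5 ≠ 0.
  x = -1: f_y(-1, y) = -6*y**2 - 22*y - 20; vanishes at y ∈ {-2}. (-1, -2): f_x = 0, f = 0 — SINGULAR.
  x = 0: f_y(0, y) = -6*y**2 - 22*y - 20; vanishes at y ∈ {-2}. (0, -2): f_x = 1 ≠ 0.
  x = 1: f_y(1, y) = -6*y**2 - 22*y - 20; vanishes at y ∈ {-2}. (1, -2): f_x = 8 ≠ 0.
  x = 2: f_y(2, y) = -6*y**2 - 22*y - 20; vanishes at y ∈ {-2}. (2, -2): f_x = 21 ≠ 0.
  x = 3: f_y(3, y) = -6*y**2 - 22*y - 20; vanishes at y ∈ {-2}. (3, -2): f_x = 40 ≠ 0.
  x = 4: f_y(4, y) = -6*y**2 - 22*y - 20; vanishes at y ∈ {-2}. (4, -2): f_x = 65 ≠ 0.
Only singular point on the grid: (-1, -2).
Classify: substitute x = -1 + u, y = -2 + v and expand: f = u**3 - u**2 - 2*v**3 + v**2.
No constant or linear terms (consistent with a singular point). Quadratic part: -u**2 + v**2. Cubic part: u**3 - 2*v**3.
The quadratic part v**2 - u**2 = (v − u)(v + u) splits into two distinct linear factors, so there are two distinct tangent lines y − -2 = ±(x − -1) — this is a node (ordinary double point).
Classification: node.


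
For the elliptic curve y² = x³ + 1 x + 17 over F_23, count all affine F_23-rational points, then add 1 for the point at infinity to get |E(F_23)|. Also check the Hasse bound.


Affine points = {(2, 2), (2, 21), (3, 1), (3, 22), (4, 4), (4, 19), (5, 3), (5, 20), (6, 3), (6, 20), (8, 10), (8, 13), (11, 5), (11, 18), (12, 3), (12, 20), (15, 7), (15, 16), (16, 9), (16, 14), (17, 5), (17, 18), (18, 5), (18, 18), (19, 8), (19, 15)}; affine count = 26; |E(F_23)| = 27.

Discriminant check: Δ ∝ 4a³ + 27b² = 4·1³ + 27·17² = 4·1 + 27·289 ≡ 10 (mod 23). Nonzero ⇒ E is nonsingular.
For each x ∈ F_23, compute rhs = x³ + 1·x + 17 mod 23, then count y ∈ F_23 with y² ≡ rhs.
  x = 0: rhs = 17, matching y values: none (0 points).
  x = 1: rhs = 19, matching y values: none (0 points).
  x = 2: rhs = 4, matching y values: 2, 21 (2 points).
  x = 3: rhs = 1, matching y values: 1, 22 (2 points).
  x = 4: rhs = 16, matching y values: 4, 19 (2 points).
  x = 5: rhs = 9, matching y values: 3, 20 (2 points).
  x = 6: rhs = 9, matching y values: 3, 20 (2 points).
  x = 7: rhs = 22, matching y values: none (0 points).
  x = 8: rhs = 8, matching y values: 10, 13 (2 points).
  x = 9: rhs = 19, matching y values: none (0 points).
  x = 10: rhs = 15, matching y values: none (0 points).
  x = 11: rhs = 2, matching y values: 5, 18 (2 points).
  x = 12: rhs = 9, matching y values: 3, 20 (2 points).
  x = 13: rhs = 19, matching y values: none (0 points).
  x = 14: rhs = 15, matching y values: none (0 points).
  x = 15: rhs = 3, matching y values: 7, 16 (2 points).
  x = 16: rhs = 12, matching y values: 9, 14 (2 points).
  x = 17: rhs = 2, matching y values: 5, 18 (2 points).
  x = 18: rhs = 2, matching y values: 5, 18 (2 points).
  x = 19: rhs = 18, matching y values: 8, 15 (2 points).
  x = 20: rhs = 10, matching y values: none (0 points).
  x = 21: rhs = 7, matching y values: none (0 points).
  x = 22: rhs = 15, matching y values: none (0 points).
Total affine count: 26.
Full point count |E(F_23)| = 26 + 1 = 27.
Hasse bound: |27 − (23+1)| = |3| = 3 ≤ 2√23 ≈ 9.5917 ✓.


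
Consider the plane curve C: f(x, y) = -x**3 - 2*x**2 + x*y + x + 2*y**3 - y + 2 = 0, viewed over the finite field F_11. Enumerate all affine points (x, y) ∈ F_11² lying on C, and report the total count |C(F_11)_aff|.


Affine F_11-points: {(1, 0), (3, 5), (3, 7), (3, 10), (6, 4), (7, 10), (8, 9), (9, 0), (10, 0), (10, 1), (10, 10)}; count = 11.

For each of the 121 pairs (x, y) ∈ F_11², evaluate f(x, y) mod 11. Record the zeros.
  x = 0: [0↦2, 1↦3, 2↦5, 3↦9, 4↦5, 5↦5, 6↦10, 7↦10, 8↦6, 9↦10, 10↦1]  zeros at y ∈ ∅
  x = 1: [0↦0, 1↦2, 2↦5, 3↦10, 4↦7, 5↦8, 6↦3, 7↦4, 8↦1, 9↦6, 10↦9]  zeros at y ∈ {0}
  x = 2: [0↦10, 1↦2, 2↦6, 3↦1, 4↦10, 5↦1, 6↦8, 7↦10, 8↦8, 9↦3, 10↦7]  zeros at y ∈ ∅
  x = 3: [0↦4, 1↦8, 2↦2, 3↦9, 4↦8, 5↦0, 6↦8, 7↦0, 8↦10, 9↦6, 10↦0]  zeros at y ∈ {5, 7, 10}
  x = 4: [0↦9, 1↦3, 2↦9, 3↦6, 4↦6, 5↦10, 6↦8, 7↦1, 8↦1, 9↦9, 10↦4]  zeros at y ∈ ∅
  x = 5: [0↦8, 1↦3, 2↦10, 3↦8, 4↦9, 5↦3, 6↦2, 7↦7, 8↦8, 9↦6, 10↦2]  zeros at y ∈ ∅
  x = 6: [0↦6, 1↦2, 2↦10, 3↦9, 4↦0, 5↦6, 6↦6, 7↦1, 8↦3, 9↦2, 10↦10]  zeros at y ∈ {4}
  x = 7: [0↦8, 1↦5, 2↦3, 3↦3, 4↦6, 5↦2, 6↦3, 7↦10, 8↦2, 9↦2, 10↦0]  zeros at y ∈ {10}
  x = 8: [0↦8, 1↦6, 2↦5, 3↦6, 4↦10, 5↦7, 6↦9, 7↦6, 8↦10, 9↦0, 10↦10]  zeros at y ∈ {9}
  x = 9: [0↦0, 1↦10, 2↦10, 3↦1, 4↦6, 5↦4, 6↦7, 7↦5, 8↦10, 9↦1, 10↦1]  zeros at y ∈ {0}
  x = 10: [0↦0, 1↦0, 2↦1, 3↦4, 4↦10, 5↦9, 6↦2, 7↦1, 8↦7, 9↦10, 10↦0]  zeros at y ∈ {0, 1, 10}
Collecting zeros: affine points = {(1, 0), (3, 5), (3, 7), (3, 10), (6, 4), (7, 10), (8, 9), (9, 0), (10, 0), (10, 1), (10, 10)}.
Total count |C(F_11)_aff| = 11.


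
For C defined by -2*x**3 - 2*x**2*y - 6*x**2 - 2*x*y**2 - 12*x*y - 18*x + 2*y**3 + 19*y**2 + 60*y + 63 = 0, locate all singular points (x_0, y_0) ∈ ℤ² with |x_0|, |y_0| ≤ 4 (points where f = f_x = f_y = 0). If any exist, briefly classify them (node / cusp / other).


Singular points: {(0, -3)}; classification: cusp.

Compute partial derivatives:
  f_x = -6*x**2 - 4*x*y - 12*x - 2*y**2 - 12*y - 18.
  f_y = -2*x**2 - 4*x*y - 12*x + 6*y**2 + 38*y + 60.
Scan x_0 ∈ {−4, ..., 4}. For each x_0, f_y(x_0, y) is a polynomial in y; find its integer roots y ∈ {−4, ..., 4}, then test f_x and f at those candidates.
  x = -4: f_y(-4, y) = 6*y**2 + 54*y + 76; no integer root y with |y| ≤ 4.
  x = -3: f_y(-3, y) = 6*y**2 + 50*y + 78; no integer root y with |y| ≤ 4.
  x = -2: f_y(-2, y) = 6*y**2 + 46*y + 76; no integer root y with |y| ≤ 4.
  x = -1: f_y(-1, y) = 6*y**2 + 42*y + 70; no integer root y with |y| ≤ 4.
  x = 0: f_y(0, y) = 6*y**2 + 38*y + 60; vanishes at y ∈ {-3}. (0, -3): f_x = 0, f = 0 — SINGULAR.
  x = 1: f_y(1, y) = 6*y**2 + 34*y + 46; no integer root y with |y| ≤ 4.
  x = 2: f_y(2, y) = 6*y**2 + 30*y + 28; no integer root y with |y| ≤ 4.
  x = 3: f_y(3, y) = 6*y**2 + 26*y + 6; no integer root y with |y| ≤ 4.
  x = 4: f_y(4, y) = 6*y**2 + 22*y - 20; no integer root y with |y| ≤ 4.
Only singular point on the grid: (0, -3).
Classify: substitute x = 0 + u, y = -3 + v and expand: f = -2*u**3 - 2*u**2*v - 2*u*v**2 + 2*v**3 + v**2.
No constant or linear terms (consistent with a singular point). Quadratic part: v**2. Cubic part: -2*u**3 - 2*u**2*v - 2*u*v**2 + 2*v**3.
The quadratic part v**2 is a perfect square, so there is a single (double) tangent line v = 0, i.e. y = -3. Restricting the cubic part to that line (v = 0) leaves -2*u**3 ≠ 0, so f is not divisible by v and the branch is v² ≈ 2*u**3 to lowest order — this is a cusp.
Classification: cusp.


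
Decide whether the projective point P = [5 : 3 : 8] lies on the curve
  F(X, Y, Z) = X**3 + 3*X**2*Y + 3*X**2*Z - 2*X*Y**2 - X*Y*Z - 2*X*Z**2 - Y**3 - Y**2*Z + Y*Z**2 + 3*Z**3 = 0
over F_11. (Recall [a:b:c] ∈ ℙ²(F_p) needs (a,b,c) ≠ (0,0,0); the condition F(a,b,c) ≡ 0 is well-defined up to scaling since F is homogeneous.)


F(5,3,8) ≡ 2 (mod 11); P is NOT on the curve.

Evaluate F(5, 3, 8) term-by-term (mod 11).
  X**3 ↦ 1·125·1·1 = 125
  3*X**2*Y ↦ 3·25·3·1 = 225
  3*X**2*Z ↦ 3·25·1·8 = 600
  -2*X*Y**2 ↦ -2·5·9·1 = -90
  -X*Y*Z ↦ -1·5·3·8 = -120
  -2*X*Z**2 ↦ -2·5·1·64 = -640
  -Y**3 ↦ -1·1·27·1 = -27
  -Y**2*Z ↦ -1·1·9·8 = -72
  Y*Z**2 ↦ 1·1·3·64 = 192
  3*Z**3 ↦ 3·1·1·512 = 1536
Sum: F(5, 3, 8) = (125) + (225) + (600) + (-90) + (-120) + (-640) + (-27) + (-72) + (192) + (1536) = 1729.
Reducing mod 11: 1729 ≡ 2 (mod 11).
Since F(a, b, c) ≡ 2 ≠ 0 (mod 11), P does NOT lie on the curve.


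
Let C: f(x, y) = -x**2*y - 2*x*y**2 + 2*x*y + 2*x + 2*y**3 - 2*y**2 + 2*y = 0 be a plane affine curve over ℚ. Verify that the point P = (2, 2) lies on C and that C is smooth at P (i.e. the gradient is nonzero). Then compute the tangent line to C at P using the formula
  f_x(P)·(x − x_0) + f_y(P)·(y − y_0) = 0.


Tangent line at P: -10*x + 2*y + 16 = 0.

Step 1: f(2, 2) = 0, so P lies on C.
Step 2: partial derivatives
  f_x(x, y) = -2*x*y - 2*y**2 + 2*y + 2, f_y(x, y) = -x**2 - 4*x*y + 2*x + 6*y**2 - 4*y + 2.
  f_x(P) = -10, f_y(P) = 2 (gradient nonzero, so P is smooth).
Step 3: tangent line at P: -10·(x − 2) + 2·(y − 2) = 0.
Expanding: -10*x + 2*y + 16 = 0.


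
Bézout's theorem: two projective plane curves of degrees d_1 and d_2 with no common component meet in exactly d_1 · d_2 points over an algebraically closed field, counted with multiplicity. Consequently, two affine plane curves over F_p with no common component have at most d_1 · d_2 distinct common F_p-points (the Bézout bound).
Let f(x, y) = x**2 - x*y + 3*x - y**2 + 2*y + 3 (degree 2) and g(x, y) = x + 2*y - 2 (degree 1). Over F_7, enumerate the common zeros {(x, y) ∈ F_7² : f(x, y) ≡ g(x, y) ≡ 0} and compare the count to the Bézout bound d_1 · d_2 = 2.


Common zeros: ∅; count = 0; Bézout bound = 2.

deg(f) = 2, deg(g) = 1, so Bézout bound = 2.
Scan x ∈ F_7. For each x, list the y ∈ F_7 with f(x, y) ≡ 0 and those with g(x, y) ≡ 0 (mod 7); the common zeros in that column are the intersection.
  x = 0: f ≡ 0 at y ∈ {3, 6}; g ≡ 0 at y ∈ {1}; common: ∅.
  x = 1: f ≡ 0 at y ∈ {0, 1}; g ≡ 0 at y ∈ {4}; common: ∅.
  x = 2: f ≡ 0 at y ∈ ∅; g ≡ 0 at y ∈ {0}; common: ∅.
  x = 3: f ≡ 0 at y ∈ {0, 6}; g ≡ 0 at y ∈ {3}; common: ∅.
  x = 4: f ≡ 0 at y ∈ {1, 4}; g ≡ 0 at y ∈ {6}; common: ∅.
  x = 5: f ≡ 0 at y ∈ ∅; g ≡ 0 at y ∈ {2}; common: ∅.
  x = 6: f ≡ 0 at y ∈ ∅; g ≡ 0 at y ∈ {5}; common: ∅.
Collecting: common zeros = ∅, so the count is 0.
Comparison with the Bézout bound: 0 ≤ 2 = deg(f)·deg(g), as expected for curves with no common component (the affine F_7-count falls short of the bound because intersections may lie at infinity, over extension fields, or carry multiplicity).


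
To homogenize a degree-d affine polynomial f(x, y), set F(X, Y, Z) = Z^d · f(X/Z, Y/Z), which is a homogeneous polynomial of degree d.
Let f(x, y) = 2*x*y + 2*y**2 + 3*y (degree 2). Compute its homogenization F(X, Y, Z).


F(X, Y, Z) = 2*X*Y + 2*Y**2 + 3*Y*Z

deg(f) = 2.
Substitute x = X/Z, y = Y/Z into f, then multiply by Z^2.
  monomial 2·x^1·y^1 ↦ 2·X^1·Y^1·Z^0.
  monomial 2·x^0·y^2 ↦ 2·X^0·Y^2·Z^0.
  monomial 3·x^0·y^1 ↦ 3·X^0·Y^1·Z^1.
Collecting: F(X, Y, Z) = 2*X*Y + 2*Y**2 + 3*Y*Z.


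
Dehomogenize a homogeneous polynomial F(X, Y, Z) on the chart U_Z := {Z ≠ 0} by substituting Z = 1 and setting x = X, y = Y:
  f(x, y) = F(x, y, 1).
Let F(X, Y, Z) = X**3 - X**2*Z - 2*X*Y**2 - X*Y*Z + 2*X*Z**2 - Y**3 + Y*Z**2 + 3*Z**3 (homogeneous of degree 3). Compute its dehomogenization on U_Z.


f(x, y) = x**3 - x**2 - 2*x*y**2 - x*y + 2*x - y**3 + y + 3

On U_Z we set Z = 1. Each monomial c·X^i·Y^j·Z^k in F becomes c·x^i·y^j·1^k = c·x^i·y^j.
Substituting Z = 1: F(X, Y, 1) = x**3 - x**2 - 2*x*y**2 - x*y + 2*x - y**3 + y + 3.
Note: deg(f) ≤ deg(F) = 3; strict inequality happens when F is divisible by Z (lost terms).


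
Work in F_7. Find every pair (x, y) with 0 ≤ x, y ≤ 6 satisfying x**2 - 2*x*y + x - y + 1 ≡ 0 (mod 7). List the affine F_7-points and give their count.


Affine F_7-points: {(0, 1), (1, 1), (2, 0), (4, 0), (5, 6), (6, 6)}; count = 6.

For each of the 49 pairs (x, y) ∈ F_7², evaluate f(x, y) mod 7. Record the zeros.
  x = 0: [0↦1, 1↦0, 2↦6, 3↦5, 4↦4, 5↦3, 6↦2]  zeros at y ∈ {1}
  x = 1: [0↦3, 1↦0, 2↦4, 3↦1, 4↦5, 5↦2, 6↦6]  zeros at y ∈ {1}
  x = 2: [0↦0, 1↦2, 2↦4, 3↦6, 4↦1, 5↦3, 6↦5]  zeros at y ∈ {0}
  x = 3: [0↦6, 1↦6, 2↦6, 3↦6, 4↦6, 5↦6, 6↦6]  zeros at y ∈ ∅
  x = 4: [0↦0, 1↦5, 2↦3, 3↦1, 4↦6, 5↦4, 6↦2]  zeros at y ∈ {0}
  x = 5: [0↦3, 1↦6, 2↦2, 3↦5, 4↦1, 5↦4, 6↦0]  zeros at y ∈ {6}
  x = 6: [0↦1, 1↦2, 2↦3, 3↦4, 4↦5, 5↦6, 6↦0]  zeros at y ∈ {6}
Collecting zeros: affine points = {(0, 1), (1, 1), (2, 0), (4, 0), (5, 6), (6, 6)}.
Total count |C(F_7)_aff| = 6.


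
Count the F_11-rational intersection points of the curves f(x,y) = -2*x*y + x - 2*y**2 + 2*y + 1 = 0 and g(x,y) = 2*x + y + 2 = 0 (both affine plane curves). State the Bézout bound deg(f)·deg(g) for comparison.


Common zeros: {(0, 9), (10, 0)}; count = 2; Bézout bound = 2.

deg(f) = 2, deg(g) = 1, so Bézout bound = 2.
Scan x ∈ F_11. For each x, list the y ∈ F_11 with f(x, y) ≡ 0 and those with g(x, y) ≡ 0 (mod 11); the common zeros in that column are the intersection.
  x = 0: f ≡ 0 at y ∈ {3, 9}; g ≡ 0 at y ∈ {9}; common: {9}.
  x = 1: f ≡ 0 at y ∈ {1, 10}; g ≡ 0 at y ∈ {7}; common: ∅.
  x = 2: f ≡ 0 at y ∈ ∅; g ≡ 0 at y ∈ {5}; common: ∅.
  x = 3: f ≡ 0 at y ∈ {4, 5}; g ≡ 0 at y ∈ {3}; common: ∅.
  x = 4: f ≡ 0 at y ∈ ∅; g ≡ 0 at y ∈ {1}; common: ∅.
  x = 5: f ≡ 0 at y ∈ ∅; g ≡ 0 at y ∈ {10}; common: ∅.
  x = 6: f ≡ 0 at y ∈ ∅; g ≡ 0 at y ∈ {8}; common: ∅.
  x = 7: f ≡ 0 at y ∈ ∅; g ≡ 0 at y ∈ {6}; common: ∅.
  x = 8: f ≡ 0 at y ∈ {7, 8}; g ≡ 0 at y ∈ {4}; common: ∅.
  x = 9: f ≡ 0 at y ∈ ∅; g ≡ 0 at y ∈ {2}; common: ∅.
  x = 10: f ≡ 0 at y ∈ {0, 2}; g ≡ 0 at y ∈ {0}; common: {0}.
Collecting: common zeros = {(0, 9), (10, 0)}, so the count is 2.
Comparison with the Bézout bound: 2 ≤ 2 = deg(f)·deg(g), as expected for curves with no common component (the bound is attained).


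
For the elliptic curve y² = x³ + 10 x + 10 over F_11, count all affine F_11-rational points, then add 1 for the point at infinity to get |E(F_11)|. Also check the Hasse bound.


Affine points = {(2, 4), (2, 7), (3, 1), (3, 10), (4, 2), (4, 9), (5, 3), (5, 8), (6, 0), (7, 4), (7, 7), (9, 2), (9, 9)}; affine count = 13; |E(F_11)| = 14.

Discriminant check: Δ ∝ 4a³ + 27b² = 4·10³ + 27·10² = 4·1000 + 27·100 ≡ 1 (mod 11). Nonzero ⇒ E is nonsingular.
For each x ∈ F_11, compute rhs = x³ + 10·x + 10 mod 11, then count y ∈ F_11 with y² ≡ rhs.
  x = 0: rhs = 10, matching y values: none (0 points).
  x = 1: rhs = 10, matching y values: none (0 points).
  x = 2: rhs = 5, matching y values: 4, 7 (2 points).
  x = 3: rhs = 1, matching y values: 1, 10 (2 points).
  x = 4: rhs = 4, matching y values: 2, 9 (2 points).
  x = 5: rhs = 9, matching y values: 3, 8 (2 points).
  x = 6: rhs = 0, matching y values: 0 (1 points).
  x = 7: rhs = 5, matching y values: 4, 7 (2 points).
  x = 8: rhs = 8, matching y values: none (0 points).
  x = 9: rhs = 4, matching y values: 2, 9 (2 points).
  x = 10: rhs = 10, matching y values: none (0 points).
Total affine count: 13.
Full point count |E(F_11)| = 13 + 1 = 14.
Hasse bound: |14 − (11+1)| = |2| = 2 ≤ 2√11 ≈ 6.6332 ✓.


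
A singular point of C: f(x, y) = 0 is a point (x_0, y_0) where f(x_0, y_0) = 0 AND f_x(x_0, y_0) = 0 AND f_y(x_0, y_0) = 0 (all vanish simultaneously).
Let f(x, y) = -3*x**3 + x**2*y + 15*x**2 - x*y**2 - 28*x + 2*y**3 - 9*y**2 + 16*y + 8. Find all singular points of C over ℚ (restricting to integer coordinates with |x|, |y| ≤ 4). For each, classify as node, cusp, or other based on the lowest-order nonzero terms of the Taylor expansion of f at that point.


Singular points: {(2, 2)}; classification: node.

Compute partial derivatives:
  f_x = -9*x**2 + 2*x*y + 30*x - y**2 - 28.
  f_y = x**2 - 2*x*y + 6*y**2 - 18*y + 16.
Scan x_0 ∈ {−4, ..., 4}. For each x_0, f_y(x_0, y) is a polynomial in y; find its integer roots y ∈ {−4, ..., 4}, then test f_x and f at those candidates.
  x = -4: f_y(-4, y) = 6*y**2 - 10*y + 32; no integer root y with |y| ≤ 4.
  x = -3: f_y(-3, y) = 6*y**2 - 12*y + 25; no integer root y with |y| ≤ 4.
  x = -2: f_y(-2, y) = 6*y**2 - 14*y + 20; no integer root y with |y| ≤ 4.
  x = -1: f_y(-1, y) = 6*y**2 - 16*y + 17; no integer root y with |y| ≤ 4.
  x = 0: f_y(0, y) = 6*y**2 - 18*y + 16; no integer root y with |y| ≤ 4.
  x = 1: f_y(1, y) = 6*y**2 - 20*y + 17; no integer root y with |y| ≤ 4.
  x = 2: f_y(2, y) = 6*y**2 - 22*y + 20; vanishes at y ∈ {2}. (2, 2): f_x = 0, f = 0 — SINGULAR.
  x = 3: f_y(3, y) = 6*y**2 - 24*y + 25; no integer root y with |y| ≤ 4.
  x = 4: f_y(4, y) = 6*y**2 - 26*y + 32; no integer root y with |y| ≤ 4.
Only singular point on the grid: (2, 2).
Classify: substitute x = 2 + u, y = 2 + v and expand: f = -3*u**3 + u**2*v - u**2 - u*v**2 + 2*v**3 + v**2.
No constant or linear terms (consistent with a singular point). Quadratic part: -u**2 + v**2. Cubic part: -3*u**3 + u**2*v - u*v**2 + 2*v**3.
The quadratic part v**2 - u**2 = (v − u)(v + u) splits into two distinct linear factors, so there are two distinct tangent lines y − 2 = ±(x − 2) — this is a node (ordinary double point).
Classification: node.


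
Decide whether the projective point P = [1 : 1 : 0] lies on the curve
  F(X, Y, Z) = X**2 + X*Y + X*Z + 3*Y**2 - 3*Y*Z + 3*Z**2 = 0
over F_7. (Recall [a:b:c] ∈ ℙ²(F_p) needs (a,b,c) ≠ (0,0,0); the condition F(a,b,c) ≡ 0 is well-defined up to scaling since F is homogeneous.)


F(1,1,0) ≡ 5 (mod 7); P is NOT on the curve.

Evaluate F(1, 1, 0) term-by-term (mod 7).
  X**2 ↦ 1·1·1·1 = 1
  X*Y ↦ 1·1·1·1 = 1
  X*Z ↦ 1·1·1·0 = 0
  3*Y**2 ↦ 3·1·1·1 = 3
  -3*Y*Z ↦ -3·1·1·0 = 0
  3*Z**2 ↦ 3·1·1·0 = 0
Sum: F(1, 1, 0) = (1) + (1) + (0) + (3) + (0) + (0) = 5.
Reducing mod 7: 5 ≡ 5 (mod 7).
Since F(a, b, c) ≡ 5 ≠ 0 (mod 7), P does NOT lie on the curve.


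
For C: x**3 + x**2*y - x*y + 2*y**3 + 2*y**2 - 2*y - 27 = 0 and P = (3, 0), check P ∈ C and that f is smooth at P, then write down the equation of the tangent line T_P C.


Tangent line at P: 27*x + 4*y - 81 = 0.

Step 1: f(3, 0) = 0, so P lies on C.
Step 2: partial derivatives
  f_x(x, y) = 3*x**2 + 2*x*y - y, f_y(x, y) = x**2 - x + 6*y**2 + 4*y - 2.
  f_x(P) = 27, f_y(P) = 4 (gradient nonzero, so P is smooth).
Step 3: tangent line at P: 27·(x − 3) + 4·(y − 0) = 0.
Expanding: 27*x + 4*y - 81 = 0.


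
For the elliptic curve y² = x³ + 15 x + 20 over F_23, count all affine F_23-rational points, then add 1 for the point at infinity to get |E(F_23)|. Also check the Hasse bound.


Affine points = {(1, 6), (1, 17), (2, 9), (2, 14), (3, 0), (4, 11), (4, 12), (5, 6), (5, 17), (6, 2), (6, 21), (7, 10), (7, 13), (8, 10), (8, 13), (15, 3), (15, 20), (16, 3), (16, 20), (17, 6), (17, 17), (18, 2), (18, 21), (22, 2), (22, 21)}; affine count = 25; |E(F_23)| = 26.

Discriminant check: Δ ∝ 4a³ + 27b² = 4·15³ + 27·20² = 4·3375 + 27·400 ≡ 12 (mod 23). Nonzero ⇒ E is nonsingular.
For each x ∈ F_23, compute rhs = x³ + 15·x + 20 mod 23, then count y ∈ F_23 with y² ≡ rhs.
  x = 0: rhs = 20, matching y values: none (0 points).
  x = 1: rhs = 13, matching y values: 6, 17 (2 points).
  x = 2: rhs = 12, matching y values: 9, 14 (2 points).
  x = 3: rhs = 0, matching y values: 0 (1 points).
  x = 4: rhs = 6, matching y values: 11, 12 (2 points).
  x = 5: rhs = 13, matching y values: 6, 17 (2 points).
  x = 6: rhs = 4, matching y values: 2, 21 (2 points).
  x = 7: rhs = 8, matching y values: 10, 13 (2 points).
  x = 8: rhs = 8, matching y values: 10, 13 (2 points).
  x = 9: rhs = 10, matching y values: none (0 points).
  x = 10: rhs = 20, matching y values: none (0 points).
  x = 11: rhs = 21, matching y values: none (0 points).
  x = 12: rhs = 19, matching y values: none (0 points).
  x = 13: rhs = 20, matching y values: none (0 points).
  x = 14: rhs = 7, matching y values: none (0 points).
  x = 15: rhs = 9, matching y values: 3, 20 (2 points).
  x = 16: rhs = 9, matching y values: 3, 20 (2 points).
  x = 17: rhs = 13, matching y values: 6, 17 (2 points).
  x = 18: rhs = 4, matching y values: 2, 21 (2 points).
  x = 19: rhs = 11, matching y values: none (0 points).
  x = 20: rhs = 17, matching y values: none (0 points).
  x = 21: rhs = 5, matching y values: none (0 points).
  x = 22: rhs = 4, matching y values: 2, 21 (2 points).
Total affine count: 25.
Full point count |E(F_23)| = 25 + 1 = 26.
Hasse bound: |26 − (23+1)| = |2| = 2 ≤ 2√23 ≈ 9.5917 ✓.


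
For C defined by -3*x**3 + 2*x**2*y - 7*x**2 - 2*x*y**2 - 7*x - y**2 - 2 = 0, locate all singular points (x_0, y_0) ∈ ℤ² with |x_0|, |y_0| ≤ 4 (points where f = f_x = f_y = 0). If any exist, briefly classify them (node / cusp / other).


Singular points: {(-1, -1)}; classification: cusp.

Compute partial derivatives:
  f_x = -9*x**2 + 4*x*y - 14*x - 2*y**2 - 7.
  f_y = 2*x**2 - 4*x*y - 2*y.
Scan x_0 ∈ {−4, ..., 4}. For each x_0, f_y(x_0, y) is a polynomial in y; find its integer roots y ∈ {−4, ..., 4}, then test f_x and f at those candidates.
  x = -4: f_y(-4, y) = 14*y + 32; no integer root y with |y| ≤ 4.
  x = -3: f_y(-3, y) = 10*y + 18; no integer root y with |y| ≤ 4.
  x = -2: f_y(-2, y) = 6*y + 8; no integer root y with |y| ≤ 4.
  x = -1: f_y(-1, y) = 2*y + 2; vanishes at y ∈ {-1}. (-1, -1): f_x = 0, f = 0 — SINGULAR.
  x = 0: f_y(0, y) = -2*y; vanishes at y ∈ {0}. (0, 0): f_x = -7 ≠ 0.
  x = 1: f_y(1, y) = 2 - 6*y; no integer root y with |y| ≤ 4.
  x = 2: f_y(2, y) = 8 - 10*y; no integer root y with |y| ≤ 4.
  x = 3: f_y(3, y) = 18 - 14*y; no integer root y with |y| ≤ 4.
  x = 4: f_y(4, y) = 32 - 18*y; no integer root y with |y| ≤ 4.
Only singular point on the grid: (-1, -1).
Classify: substitute x = -1 + u, y = -1 + v and expand: f = -3*u**3 + 2*u**2*v - 2*u*v**2 + v**2.
No constant or linear terms (consistent with a singular point). Quadratic part: v**2. Cubic part: -3*u**3 + 2*u**2*v - 2*u*v**2.
The quadratic part v**2 is a perfect square, so there is a single (double) tangent line v = 0, i.e. y = -1. Restricting the cubic part to that line (v = 0) leaves -3*u**3 ≠ 0, so f is not divisible by v and the branch is v² ≈ 3*u**3 to lowest order — this is a cusp.
Classification: cusp.


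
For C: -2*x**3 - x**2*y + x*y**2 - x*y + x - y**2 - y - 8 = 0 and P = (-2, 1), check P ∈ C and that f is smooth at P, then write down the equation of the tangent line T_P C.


Tangent line at P: -19*x - 9*y - 29 = 0.

Step 1: f(-2, 1) = 0, so P lies on C.
Step 2: partial derivatives
  f_x(x, y) = -6*x**2 - 2*x*y + y**2 - y + 1, f_y(x, y) = -x**2 + 2*x*y - x - 2*y - 1.
  f_x(P) = -19, f_y(P) = -9 (gradient nonzero, so P is smooth).
Step 3: tangent line at P: -19·(x − -2) + -9·(y − 1) = 0.
Expanding: -19*x - 9*y - 29 = 0.


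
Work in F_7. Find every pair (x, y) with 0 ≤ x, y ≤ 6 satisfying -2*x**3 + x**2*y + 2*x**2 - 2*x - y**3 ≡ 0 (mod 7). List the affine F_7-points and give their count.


Affine F_7-points: {(0, 0), (3, 0), (3, 3), (3, 4), (4, 6), (5, 0), (5, 2), (5, 5), (6, 2)}; count = 9.

For each of the 49 pairs (x, y) ∈ F_7², evaluate f(x, y) mod 7. Record the zeros.
  x = 0: [0↦0, 1↦6, 2↦6, 3↦1, 4↦6, 5↦1, 6↦1]  zeros at y ∈ {0}
  x = 1: [0↦5, 1↦5, 2↦6, 3↦2, 4↦1, 5↦4, 6↦5]  zeros at y ∈ ∅
  x = 2: [0↦2, 1↦5, 2↦2, 3↦1, 4↦3, 5↦2, 6↦6]  zeros at y ∈ ∅
  x = 3: [0↦0, 1↦1, 2↦3, 3↦0, 4↦0, 5↦4, 6↦6]  zeros at y ∈ {0, 3, 4}
  x = 4: [0↦1, 1↦2, 2↦4, 3↦1, 4↦1, 5↦5, 6↦0]  zeros at y ∈ {6}
  x = 5: [0↦0, 1↦3, 2↦0, 3↦6, 4↦1, 5↦0, 6↦4]  zeros at y ∈ {0, 2, 5}
  x = 6: [0↦6, 1↦6, 2↦0, 3↦3, 4↦2, 5↦5, 6↦6]  zeros at y ∈ {2}
Collecting zeros: affine points = {(0, 0), (3, 0), (3, 3), (3, 4), (4, 6), (5, 0), (5, 2), (5, 5), (6, 2)}.
Total count |C(F_7)_aff| = 9.


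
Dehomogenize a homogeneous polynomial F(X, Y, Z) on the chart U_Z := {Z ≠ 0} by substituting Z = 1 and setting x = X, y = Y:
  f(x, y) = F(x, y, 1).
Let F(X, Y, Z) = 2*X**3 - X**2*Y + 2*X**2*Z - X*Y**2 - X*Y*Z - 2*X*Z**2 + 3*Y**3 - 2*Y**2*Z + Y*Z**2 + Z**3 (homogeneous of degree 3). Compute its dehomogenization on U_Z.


f(x, y) = 2*x**3 - x**2*y + 2*x**2 - x*y**2 - x*y - 2*x + 3*y**3 - 2*y**2 + y + 1

On U_Z we set Z = 1. Each monomial c·X^i·Y^j·Z^k in F becomes c·x^i·y^j·1^k = c·x^i·y^j.
Substituting Z = 1: F(X, Y, 1) = 2*x**3 - x**2*y + 2*x**2 - x*y**2 - x*y - 2*x + 3*y**3 - 2*y**2 + y + 1.
Note: deg(f) ≤ deg(F) = 3; strict inequality happens when F is divisible by Z (lost terms).


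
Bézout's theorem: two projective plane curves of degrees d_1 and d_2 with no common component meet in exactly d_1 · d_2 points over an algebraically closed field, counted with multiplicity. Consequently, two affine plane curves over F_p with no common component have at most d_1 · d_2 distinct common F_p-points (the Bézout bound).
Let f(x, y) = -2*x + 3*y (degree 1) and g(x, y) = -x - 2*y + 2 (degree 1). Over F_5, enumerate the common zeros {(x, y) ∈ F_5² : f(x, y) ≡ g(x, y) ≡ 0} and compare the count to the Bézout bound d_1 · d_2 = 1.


Common zeros: {(3, 2)}; count = 1; Bézout bound = 1.

deg(f) = 1, deg(g) = 1, so Bézout bound = 1.
Scan x ∈ F_5. For each x, list the y ∈ F_5 with f(x, y) ≡ 0 and those with g(x, y) ≡ 0 (mod 5); the common zeros in that column are the intersection.
  x = 0: f ≡ 0 at y ∈ {0}; g ≡ 0 at y ∈ {1}; common: ∅.
  x = 1: f ≡ 0 at y ∈ {4}; g ≡ 0 at y ∈ {3}; common: ∅.
  x = 2: f ≡ 0 at y ∈ {3}; g ≡ 0 at y ∈ {0}; common: ∅.
  x = 3: f ≡ 0 at y ∈ {2}; g ≡ 0 at y ∈ {2}; common: {2}.
  x = 4: f ≡ 0 at y ∈ {1}; g ≡ 0 at y ∈ {4}; common: ∅.
Collecting: common zeros = {(3, 2)}, so the count is 1.
Comparison with the Bézout bound: 1 ≤ 1 = deg(f)·deg(g), as expected for curves with no common component (the bound is attained).


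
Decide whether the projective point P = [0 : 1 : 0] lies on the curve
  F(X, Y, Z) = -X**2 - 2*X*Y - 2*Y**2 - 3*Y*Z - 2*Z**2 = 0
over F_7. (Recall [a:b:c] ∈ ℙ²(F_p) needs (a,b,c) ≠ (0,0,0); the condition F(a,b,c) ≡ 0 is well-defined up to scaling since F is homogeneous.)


F(0,1,0) ≡ 5 (mod 7); P is NOT on the curve.

Evaluate F(0, 1, 0) term-by-term (mod 7).
  -X**2 ↦ -1·0·1·1 = 0
  -2*X*Y ↦ -2·0·1·1 = 0
  -2*Y**2 ↦ -2·1·1·1 = -2
  -3*Y*Z ↦ -3·1·1·0 = 0
  -2*Z**2 ↦ -2·1·1·0 = 0
Sum: F(0, 1, 0) = (0) + (0) + (-2) + (0) + (0) = -2.
Reducing mod 7: -2 ≡ 5 (mod 7).
Since F(a, b, c) ≡ 5 ≠ 0 (mod 7), P does NOT lie on the curve.


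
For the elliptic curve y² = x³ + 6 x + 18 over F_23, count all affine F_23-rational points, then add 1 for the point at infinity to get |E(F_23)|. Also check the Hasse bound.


Affine points = {(0, 8), (0, 15), (1, 5), (1, 18), (5, 9), (5, 14), (7, 9), (7, 14), (8, 7), (8, 16), (11, 9), (11, 14), (12, 1), (12, 22), (13, 4), (13, 19), (16, 1), (16, 22), (18, 1), (18, 22)}; affine count = 20; |E(F_23)| = 21.

Discriminant check: Δ ∝ 4a³ + 27b² = 4·6³ + 27·18² = 4·216 + 27·324 ≡ 21 (mod 23). Nonzero ⇒ E is nonsingular.
For each x ∈ F_23, compute rhs = x³ + 6·x + 18 mod 23, then count y ∈ F_23 with y² ≡ rhs.
  x = 0: rhs = 18, matching y values: 8, 15 (2 points).
  x = 1: rhs = 2, matching y values: 5, 18 (2 points).
  x = 2: rhs = 15, matching y values: none (0 points).
  x = 3: rhs = 17, matching y values: none (0 points).
  x = 4: rhs = 14, matching y values: none (0 points).
  x = 5: rhs = 12, matching y values: 9, 14 (2 points).
  x = 6: rhs = 17, matching y values: none (0 points).
  x = 7: rhs = 12, matching y values: 9, 14 (2 points).
  x = 8: rhs = 3, matching y values: 7, 16 (2 points).
  x = 9: rhs = 19, matching y values: none (0 points).
  x = 10: rhs = 20, matching y values: none (0 points).
  x = 11: rhs = 12, matching y values: 9, 14 (2 points).
  x = 12: rhs = 1, matching y values: 1, 22 (2 points).
  x = 13: rhs = 16, matching y values: 4, 19 (2 points).
  x = 14: rhs = 17, matching y values: none (0 points).
  x = 15: rhs = 10, matching y values: none (0 points).
  x = 16: rhs = 1, matching y values: 1, 22 (2 points).
  x = 17: rhs = 19, matching y values: none (0 points).
  x = 18: rhs = 1, matching y values: 1, 22 (2 points).
  x = 19: rhs = 22, matching y values: none (0 points).
  x = 20: rhs = 19, matching y values: none (0 points).
  x = 21: rhs = 21, matching y values: none (0 points).
  x = 22: rhs = 11, matching y values: none (0 points).
Total affine count: 20.
Full point count |E(F_23)| = 20 + 1 = 21.
Hasse bound: |21 − (23+1)| = |-3| = 3 ≤ 2√23 ≈ 9.5917 ✓.


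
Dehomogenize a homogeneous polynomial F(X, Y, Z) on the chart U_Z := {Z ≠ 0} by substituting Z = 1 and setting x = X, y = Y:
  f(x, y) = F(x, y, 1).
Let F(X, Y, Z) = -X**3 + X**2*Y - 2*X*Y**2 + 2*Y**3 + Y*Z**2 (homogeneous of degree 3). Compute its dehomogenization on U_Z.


f(x, y) = -x**3 + x**2*y - 2*x*y**2 + 2*y**3 + y

On U_Z we set Z = 1. Each monomial c·X^i·Y^j·Z^k in F becomes c·x^i·y^j·1^k = c·x^i·y^j.
Substituting Z = 1: F(X, Y, 1) = -x**3 + x**2*y - 2*x*y**2 + 2*y**3 + y.
Note: deg(f) ≤ deg(F) = 3; strict inequality happens when F is divisible by Z (lost terms).


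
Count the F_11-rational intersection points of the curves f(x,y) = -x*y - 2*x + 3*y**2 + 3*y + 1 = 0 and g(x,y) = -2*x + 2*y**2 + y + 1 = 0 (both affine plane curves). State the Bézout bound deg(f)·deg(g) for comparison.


Common zeros: {(1, 10), (6, 0), (9, 7)}; count = 3; Bézout bound = 4.

deg(f) = 2, deg(g) = 2, so Bézout bound = 4.
Scan x ∈ F_11. For each x, list the y ∈ F_11 with f(x, y) ≡ 0 and those with g(x, y) ≡ 0 (mod 11); the common zeros in that column are the intersection.
  x = 0: f ≡ 0 at y ∈ ∅; g ≡ 0 at y ∈ {2, 3}; common: ∅.
  x = 1: f ≡ 0 at y ∈ {4, 10}; g ≡ 0 at y ∈ {6, 10}; common: {10}.
  x = 2: f ≡ 0 at y ∈ {2, 5}; g ≡ 0 at y ∈ {1, 4}; common: ∅.
  x = 3: f ≡ 0 at y ∈ {3, 8}; g ≡ 0 at y ∈ ∅; common: ∅.
  x = 4: f ≡ 0 at y ∈ ∅; g ≡ 0 at y ∈ ∅; common: ∅.
  x = 5: f ≡ 0 at y ∈ ∅; g ≡ 0 at y ∈ ∅; common: ∅.
  x = 6: f ≡ 0 at y ∈ {0, 1}; g ≡ 0 at y ∈ {0, 5}; common: {0}.
  x = 7: f ≡ 0 at y ∈ ∅; g ≡ 0 at y ∈ ∅; common: ∅.
  x = 8: f ≡ 0 at y ∈ ∅; g ≡ 0 at y ∈ {8}; common: ∅.
  x = 9: f ≡ 0 at y ∈ {6, 7}; g ≡ 0 at y ∈ {7, 9}; common: {7}.
  x = 10: f ≡ 0 at y ∈ ∅; g ≡ 0 at y ∈ ∅; common: ∅.
Collecting: common zeros = {(1, 10), (6, 0), (9, 7)}, so the count is 3.
Comparison with the Bézout bound: 3 ≤ 4 = deg(f)·deg(g), as expected for curves with no common component (the affine F_11-count falls short of the bound because intersections may lie at infinity, over extension fields, or carry multiplicity).


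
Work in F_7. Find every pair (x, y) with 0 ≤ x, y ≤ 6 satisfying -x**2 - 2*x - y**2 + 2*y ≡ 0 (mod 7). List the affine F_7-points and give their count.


Affine F_7-points: {(0, 0), (0, 2), (2, 1), (3, 1), (5, 0), (5, 2), (6, 4), (6, 5)}; count = 8.

For each of the 49 pairs (x, y) ∈ F_7², evaluate f(x, y) mod 7. Record the zeros.
  x = 0: [0↦0, 1↦1, 2↦0, 3↦4, 4↦6, 5↦6, 6↦4]  zeros at y ∈ {0, 2}
  x = 1: [0↦4, 1↦5, 2↦4, 3↦1, 4↦3, 5↦3, 6↦1]  zeros at y ∈ ∅
  x = 2: [0↦6, 1↦0, 2↦6, 3↦3, 4↦5, 5↦5, 6↦3]  zeros at y ∈ {1}
  x = 3: [0↦6, 1↦0, 2↦6, 3↦3, 4↦5, 5↦5, 6↦3]  zeros at y ∈ {1}
  x = 4: [0↦4, 1↦5, 2↦4, 3↦1, 4↦3, 5↦3, 6↦1]  zeros at y ∈ ∅
  x = 5: [0↦0, 1↦1, 2↦0, 3↦4, 4↦6, 5↦6, 6↦4]  zeros at y ∈ {0, 2}
  x = 6: [0↦1, 1↦2, 2↦1, 3↦5, 4↦0, 5↦0, 6↦5]  zeros at y ∈ {4, 5}
Collecting zeros: affine points = {(0, 0), (0, 2), (2, 1), (3, 1), (5, 0), (5, 2), (6, 4), (6, 5)}.
Total count |C(F_7)_aff| = 8.


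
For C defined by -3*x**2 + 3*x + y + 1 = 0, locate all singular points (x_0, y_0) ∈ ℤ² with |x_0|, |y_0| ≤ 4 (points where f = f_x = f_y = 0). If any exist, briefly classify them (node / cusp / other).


No singular points in the scanned grid; C is smooth there.

Compute partial derivatives:
  f_x = 3 - 6*x.
  f_y = 1.
f_y = 1 is a nonzero constant, so f_y never vanishes: no point (x, y) can satisfy f = f_x = f_y = 0. In particular no (x, y) ∈ {−4, ..., 4}² is singular; the curve is smooth.


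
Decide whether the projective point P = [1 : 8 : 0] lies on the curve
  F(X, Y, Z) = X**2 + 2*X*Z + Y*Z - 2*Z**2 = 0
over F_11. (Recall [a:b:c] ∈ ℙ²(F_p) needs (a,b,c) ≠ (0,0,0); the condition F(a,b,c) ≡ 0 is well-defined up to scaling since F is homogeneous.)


F(1,8,0) ≡ 1 (mod 11); P is NOT on the curve.

Evaluate F(1, 8, 0) term-by-term (mod 11).
  X**2 ↦ 1·1·1·1 = 1
  2*X*Z ↦ 2·1·1·0 = 0
  Y*Z ↦ 1·1·8·0 = 0
  -2*Z**2 ↦ -2·1·1·0 = 0
Sum: F(1, 8, 0) = (1) + (0) + (0) + (0) = 1.
Reducing mod 11: 1 ≡ 1 (mod 11).
Since F(a, b, c) ≡ 1 ≠ 0 (mod 11), P does NOT lie on the curve.


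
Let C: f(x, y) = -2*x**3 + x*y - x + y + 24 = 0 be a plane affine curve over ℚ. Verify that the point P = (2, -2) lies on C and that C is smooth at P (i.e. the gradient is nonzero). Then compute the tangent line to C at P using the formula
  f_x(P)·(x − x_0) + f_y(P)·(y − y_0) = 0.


Tangent line at P: -27*x + 3*y + 60 = 0.

Step 1: f(2, -2) = 0, so P lies on C.
Step 2: partial derivatives
  f_x(x, y) = -6*x**2 + y - 1, f_y(x, y) = x + 1.
  f_x(P) = -27, f_y(P) = 3 (gradient nonzero, so P is smooth).
Step 3: tangent line at P: -27·(x − 2) + 3·(y − -2) = 0.
Expanding: -27*x + 3*y + 60 = 0.


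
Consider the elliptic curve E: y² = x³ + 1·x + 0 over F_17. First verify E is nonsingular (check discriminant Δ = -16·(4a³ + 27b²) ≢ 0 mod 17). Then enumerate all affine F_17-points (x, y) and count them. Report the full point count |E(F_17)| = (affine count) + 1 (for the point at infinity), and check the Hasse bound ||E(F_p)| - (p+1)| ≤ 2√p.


Affine points = {(0, 0), (1, 6), (1, 11), (3, 8), (3, 9), (4, 0), (6, 1), (6, 16), (11, 4), (11, 13), (13, 0), (14, 2), (14, 15), (16, 7), (16, 10)}; affine count = 15; |E(F_17)| = 16.

Discriminant check: Δ ∝ 4a³ + 27b² = 4·1³ + 27·0² = 4·1 + 27·0 ≡ 4 (mod 17). Nonzero ⇒ E is nonsingular.
For each x ∈ F_17, compute rhs = x³ + 1·x + 0 mod 17, then count y ∈ F_17 with y² ≡ rhs.
  x = 0: rhs = 0, matching y values: 0 (1 points).
  x = 1: rhs = 2, matching y values: 6, 11 (2 points).
  x = 2: rhs = 10, matching y values: none (0 points).
  x = 3: rhs = 13, matching y values: 8, 9 (2 points).
  x = 4: rhs = 0, matching y values: 0 (1 points).
  x = 5: rhs = 11, matching y values: none (0 points).
  x = 6: rhs = 1, matching y values: 1, 16 (2 points).
  x = 7: rhs = 10, matching y values: none (0 points).
  x = 8: rhs = 10, matching y values: none (0 points).
  x = 9: rhs = 7, matching y values: none (0 points).
  x = 10: rhs = 7, matching y values: none (0 points).
  x = 11: rhs = 16, matching y values: 4, 13 (2 points).
  x = 12: rhs = 6, matching y values: none (0 points).
  x = 13: rhs = 0, matching y values: 0 (1 points).
  x = 14: rhs = 4, matching y values: 2, 15 (2 points).
  x = 15: rhs = 7, matching y values: none (0 points).
  x = 16: rhs = 15, matching y values: 7, 10 (2 points).
Total affine count: 15.
Full point count |E(F_17)| = 15 + 1 = 16.
Hasse bound: |16 − (17+1)| = |-2| = 2 ≤ 2√17 ≈ 8.2462 ✓.


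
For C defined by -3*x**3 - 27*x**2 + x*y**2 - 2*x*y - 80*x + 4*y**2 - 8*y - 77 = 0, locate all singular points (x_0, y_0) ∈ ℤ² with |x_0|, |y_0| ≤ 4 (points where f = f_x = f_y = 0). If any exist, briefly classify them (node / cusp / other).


Singular points: {(-3, 1)}; classification: cusp.

Compute partial derivatives:
  f_x = -9*x**2 - 54*x + y**2 - 2*y - 80.
  f_y = 2*x*y - 2*x + 8*y - 8.
Scan x_0 ∈ {−4, ..., 4}. For each x_0, f_y(x_0, y) is a polynomial in y; find its integer roots y ∈ {−4, ..., 4}, then test f_x and f at those candidates.
  x = -4: f_y(-4, y) = 0; vanishes at y ∈ {-4, -3, -2, -1, 0, 1, 2, 3, 4}. (-4, -4): f_x = 16 ≠ 0; (-4, -3): f_x = 7 ≠ 0; (-4, -2): f_x = 0 but f = 3 ≠ 0; (-4, -1): f_x = -5 ≠ 0; (-4, 0): f_x = -8 ≠ 0; (-4, 1): f_x = -9 ≠ 0; (-4, 2): f_x = -8 ≠ 0; (-4, 3): f_x = -5 ≠ 0; (-4, 4): f_x = 0 but f = 3 ≠ 0.
  x = -3: f_y(-3, y) = 2*y - 2; vanishes at y ∈ {1}. (-3, 1): f_x = 0, f = 0 — SINGULAR.
  x = -2: f_y(-2, y) = 4*y - 4; vanishes at y ∈ {1}. (-2, 1): f_x = -9 ≠ 0.
  x = -1: f_y(-1, y) = 6*y - 6; vanishes at y ∈ {1}. (-1, 1): f_x = -36 ≠ 0.
  x = 0: f_y(0, y) = 8*y - 8; vanishes at y ∈ {1}. (0, 1): f_x = -81 ≠ 0.
  x = 1: f_y(1, y) = 10*y - 10; vanishes at y ∈ {1}. (1, 1): f_x = -144 ≠ 0.
  x = 2: f_y(2, y) = 12*y - 12; vanishes at y ∈ {1}. (2, 1): f_x = -225 ≠ 0.
  x = 3: f_y(3, y) = 14*y - 14; vanishes at y ∈ {1}. (3, 1): f_x = -324 ≠ 0.
  x = 4: f_y(4, y) = 16*y - 16; vanishes at y ∈ {1}. (4, 1): f_x = -441 ≠ 0.
Only singular point on the grid: (-3, 1).
Classify: substitute x = -3 + u, y = 1 + v and expand: f = -3*u**3 + u*v**2 + v**2.
No constant or linear terms (consistent with a singular point). Quadratic part: v**2. Cubic part: -3*u**3 + u*v**2.
The quadratic part v**2 is a perfect square, so there is a single (double) tangent line v = 0, i.e. y = 1. Restricting the cubic part to that line (v = 0) leaves -3*u**3 ≠ 0, so f is not divisible by v and the branch is v² ≈ 3*u**3 to lowest order — this is a cusp.
Classification: cusp.


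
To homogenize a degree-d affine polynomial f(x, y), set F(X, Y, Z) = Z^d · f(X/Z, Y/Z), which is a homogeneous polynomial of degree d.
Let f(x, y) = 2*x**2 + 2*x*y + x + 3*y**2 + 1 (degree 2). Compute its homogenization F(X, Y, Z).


F(X, Y, Z) = 2*X**2 + 2*X*Y + X*Z + 3*Y**2 + Z**2

deg(f) = 2.
Substitute x = X/Z, y = Y/Z into f, then multiply by Z^2.
  monomial 2·x^2·y^0 ↦ 2·X^2·Y^0·Z^0.
  monomial 2·x^1·y^1 ↦ 2·X^1·Y^1·Z^0.
  monomial 1·x^1·y^0 ↦ 1·X^1·Y^0·Z^1.
  monomial 3·x^0·y^2 ↦ 3·X^0·Y^2·Z^0.
  monomial 1·x^0·y^0 ↦ 1·X^0·Y^0·Z^2.
Collecting: F(X, Y, Z) = 2*X**2 + 2*X*Y + X*Z + 3*Y**2 + Z**2.


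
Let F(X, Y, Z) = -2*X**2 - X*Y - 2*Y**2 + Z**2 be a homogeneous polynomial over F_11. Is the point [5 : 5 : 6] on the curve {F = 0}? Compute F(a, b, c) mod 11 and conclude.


F(5,5,6) ≡ 10 (mod 11); P is NOT on the curve.

Evaluate F(5, 5, 6) term-by-term (mod 11).
  -2*X**2 ↦ -2·25·1·1 = -50
  -X*Y ↦ -1·5·5·1 = -25
  -2*Y**2 ↦ -2·1·25·1 = -50
  Z**2 ↦ 1·1·1·36 = 36
Sum: F(5, 5, 6) = (-50) + (-25) + (-50) + (36) = -89.
Reducing mod 11: -89 ≡ 10 (mod 11).
Since F(a, b, c) ≡ 10 ≠ 0 (mod 11), P does NOT lie on the curve.


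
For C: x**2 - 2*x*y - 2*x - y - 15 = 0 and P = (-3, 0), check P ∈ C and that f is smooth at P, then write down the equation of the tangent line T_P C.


Tangent line at P: -8*x + 5*y - 24 = 0.

Step 1: f(-3, 0) = 0, so P lies on C.
Step 2: partial derivatives
  f_x(x, y) = 2*x - 2*y - 2, f_y(x, y) = -2*x - 1.
  f_x(P) = -8, f_y(P) = 5 (gradient nonzero, so P is smooth).
Step 3: tangent line at P: -8·(x − -3) + 5·(y − 0) = 0.
Expanding: -8*x + 5*y - 24 = 0.


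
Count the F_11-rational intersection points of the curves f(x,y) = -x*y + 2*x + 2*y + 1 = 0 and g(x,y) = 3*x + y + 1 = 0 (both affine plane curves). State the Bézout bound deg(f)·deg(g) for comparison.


Common zeros: ∅; count = 0; Bézout bound = 2.

deg(f) = 2, deg(g) = 1, so Bézout bound = 2.
Scan x ∈ F_11. For each x, list the y ∈ F_11 with f(x, y) ≡ 0 and those with g(x, y) ≡ 0 (mod 11); the common zeros in that column are the intersection.
  x = 0: f ≡ 0 at y ∈ {5}; g ≡ 0 at y ∈ {10}; common: ∅.
  x = 1: f ≡ 0 at y ∈ {8}; g ≡ 0 at y ∈ {7}; common: ∅.
  x = 2: f ≡ 0 at y ∈ ∅; g ≡ 0 at y ∈ {4}; common: ∅.
  x = 3: f ≡ 0 at y ∈ {7}; g ≡ 0 at y ∈ {1}; common: ∅.
  x = 4: f ≡ 0 at y ∈ {10}; g ≡ 0 at y ∈ {9}; common: ∅.
  x = 5: f ≡ 0 at y ∈ {0}; g ≡ 0 at y ∈ {6}; common: ∅.
  x = 6: f ≡ 0 at y ∈ {6}; g ≡ 0 at y ∈ {3}; common: ∅.
  x = 7: f ≡ 0 at y ∈ {3}; g ≡ 0 at y ∈ {0}; common: ∅.
  x = 8: f ≡ 0 at y ∈ {1}; g ≡ 0 at y ∈ {8}; common: ∅.
  x = 9: f ≡ 0 at y ∈ {9}; g ≡ 0 at y ∈ {5}; common: ∅.
  x = 10: f ≡ 0 at y ∈ {4}; g ≡ 0 at y ∈ {2}; common: ∅.
Collecting: common zeros = ∅, so the count is 0.
Comparison with the Bézout bound: 0 ≤ 2 = deg(f)·deg(g), as expected for curves with no common component (the affine F_11-count falls short of the bound because intersections may lie at infinity, over extension fields, or carry multiplicity).
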